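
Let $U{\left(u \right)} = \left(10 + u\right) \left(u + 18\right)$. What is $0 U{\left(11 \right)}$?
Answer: $0$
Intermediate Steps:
$U{\left(u \right)} = \left(10 + u\right) \left(18 + u\right)$
$0 U{\left(11 \right)} = 0 \left(180 + 11^{2} + 28 \cdot 11\right) = 0 \left(180 + 121 + 308\right) = 0 \cdot 609 = 0$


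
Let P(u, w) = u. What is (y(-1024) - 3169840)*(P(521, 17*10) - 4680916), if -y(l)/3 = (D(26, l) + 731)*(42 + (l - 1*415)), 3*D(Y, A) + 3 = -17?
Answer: 627917112805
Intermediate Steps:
D(Y, A) = -20/3 (D(Y, A) = -1 + (⅓)*(-17) = -1 - 17/3 = -20/3)
y(l) = 810529 - 2173*l (y(l) = -3*(-20/3 + 731)*(42 + (l - 1*415)) = -2173*(42 + (l - 415)) = -2173*(42 + (-415 + l)) = -2173*(-373 + l) = -3*(-810529/3 + 2173*l/3) = 810529 - 2173*l)
(y(-1024) - 3169840)*(P(521, 17*10) - 4680916) = ((810529 - 2173*(-1024)) - 3169840)*(521 - 4680916) = ((810529 + 2225152) - 3169840)*(-4680395) = (3035681 - 3169840)*(-4680395) = -134159*(-4680395) = 627917112805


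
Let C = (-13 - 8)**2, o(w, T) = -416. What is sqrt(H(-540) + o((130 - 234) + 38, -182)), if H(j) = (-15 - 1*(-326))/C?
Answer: I*sqrt(183145)/21 ≈ 20.379*I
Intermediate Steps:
C = 441 (C = (-21)**2 = 441)
H(j) = 311/441 (H(j) = (-15 - 1*(-326))/441 = (-15 + 326)*(1/441) = 311*(1/441) = 311/441)
sqrt(H(-540) + o((130 - 234) + 38, -182)) = sqrt(311/441 - 416) = sqrt(-183145/441) = I*sqrt(183145)/21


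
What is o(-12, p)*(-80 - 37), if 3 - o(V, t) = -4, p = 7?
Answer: -819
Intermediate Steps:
o(V, t) = 7 (o(V, t) = 3 - 1*(-4) = 3 + 4 = 7)
o(-12, p)*(-80 - 37) = 7*(-80 - 37) = 7*(-117) = -819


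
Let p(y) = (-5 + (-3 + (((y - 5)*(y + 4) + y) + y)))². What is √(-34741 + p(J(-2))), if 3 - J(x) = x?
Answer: I*√34737 ≈ 186.38*I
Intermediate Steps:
J(x) = 3 - x
p(y) = (-8 + 2*y + (-5 + y)*(4 + y))² (p(y) = (-5 + (-3 + (((-5 + y)*(4 + y) + y) + y)))² = (-5 + (-3 + ((y + (-5 + y)*(4 + y)) + y)))² = (-5 + (-3 + (2*y + (-5 + y)*(4 + y))))² = (-5 + (-3 + 2*y + (-5 + y)*(4 + y)))² = (-8 + 2*y + (-5 + y)*(4 + y))²)
√(-34741 + p(J(-2))) = √(-34741 + (-28 + (3 - 1*(-2)) + (3 - 1*(-2))²)²) = √(-34741 + (-28 + (3 + 2) + (3 + 2)²)²) = √(-34741 + (-28 + 5 + 5²)²) = √(-34741 + (-28 + 5 + 25)²) = √(-34741 + 2²) = √(-34741 + 4) = √(-34737) = I*√34737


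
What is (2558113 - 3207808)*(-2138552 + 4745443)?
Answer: -1693684048245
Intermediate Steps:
(2558113 - 3207808)*(-2138552 + 4745443) = -649695*2606891 = -1693684048245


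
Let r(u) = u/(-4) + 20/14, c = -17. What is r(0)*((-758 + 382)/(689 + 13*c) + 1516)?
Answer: 1772780/819 ≈ 2164.6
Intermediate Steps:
r(u) = 10/7 - u/4 (r(u) = u*(-¼) + 20*(1/14) = -u/4 + 10/7 = 10/7 - u/4)
r(0)*((-758 + 382)/(689 + 13*c) + 1516) = (10/7 - ¼*0)*((-758 + 382)/(689 + 13*(-17)) + 1516) = (10/7 + 0)*(-376/(689 - 221) + 1516) = 10*(-376/468 + 1516)/7 = 10*(-376*1/468 + 1516)/7 = 10*(-94/117 + 1516)/7 = (10/7)*(177278/117) = 1772780/819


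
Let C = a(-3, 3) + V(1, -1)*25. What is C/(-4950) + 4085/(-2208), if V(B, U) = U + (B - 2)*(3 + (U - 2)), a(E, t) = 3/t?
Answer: -373477/202400 ≈ -1.8452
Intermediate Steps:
V(B, U) = U + (1 + U)*(-2 + B) (V(B, U) = U + (-2 + B)*(3 + (-2 + U)) = U + (-2 + B)*(1 + U) = U + (1 + U)*(-2 + B))
C = -24 (C = 3/3 + (-2 + 1 - 1*(-1) + 1*(-1))*25 = 3*(1/3) + (-2 + 1 + 1 - 1)*25 = 1 - 1*25 = 1 - 25 = -24)
C/(-4950) + 4085/(-2208) = -24/(-4950) + 4085/(-2208) = -24*(-1/4950) + 4085*(-1/2208) = 4/825 - 4085/2208 = -373477/202400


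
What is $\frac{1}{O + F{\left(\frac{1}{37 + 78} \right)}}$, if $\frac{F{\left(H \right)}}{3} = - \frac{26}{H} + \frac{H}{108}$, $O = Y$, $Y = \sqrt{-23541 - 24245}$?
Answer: $- \frac{153742207860}{1379886600294001} - \frac{17139600 i \sqrt{47786}}{1379886600294001} \approx -0.00011142 - 2.7152 \cdot 10^{-6} i$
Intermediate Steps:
$Y = i \sqrt{47786}$ ($Y = \sqrt{-47786} = i \sqrt{47786} \approx 218.6 i$)
$O = i \sqrt{47786} \approx 218.6 i$
$F{\left(H \right)} = - \frac{78}{H} + \frac{H}{36}$ ($F{\left(H \right)} = 3 \left(- \frac{26}{H} + \frac{H}{108}\right) = - \frac{78}{H} + \frac{H}{36}$)
$\frac{1}{O + F{\left(\frac{1}{37 + 78} \right)}} = \frac{1}{i \sqrt{47786} + \left(- \frac{78}{\frac{1}{37 + 78}} + \frac{1}{36 \left(37 + 78\right)}\right)} = \frac{1}{i \sqrt{47786} + \left(- \frac{78}{\frac{1}{115}} + \frac{1}{36 \cdot 115}\right)} = \frac{1}{i \sqrt{47786} + \left(- 78 \frac{1}{\frac{1}{115}} + \frac{1}{36} \cdot \frac{1}{115}\right)} = \frac{1}{i \sqrt{47786} + \left(\left(-78\right) 115 + \frac{1}{4140}\right)} = \frac{1}{i \sqrt{47786} + \left(-8970 + \frac{1}{4140}\right)} = \frac{1}{i \sqrt{47786} - \frac{37135799}{4140}} = \frac{1}{- \frac{37135799}{4140} + i \sqrt{47786}}$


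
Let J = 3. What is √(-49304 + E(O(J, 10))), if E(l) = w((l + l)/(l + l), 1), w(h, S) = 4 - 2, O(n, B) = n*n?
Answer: 3*I*√5478 ≈ 222.04*I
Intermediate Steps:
O(n, B) = n²
w(h, S) = 2
E(l) = 2
√(-49304 + E(O(J, 10))) = √(-49304 + 2) = √(-49302) = 3*I*√5478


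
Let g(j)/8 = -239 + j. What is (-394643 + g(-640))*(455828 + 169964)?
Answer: -251365001600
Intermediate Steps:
g(j) = -1912 + 8*j (g(j) = 8*(-239 + j) = -1912 + 8*j)
(-394643 + g(-640))*(455828 + 169964) = (-394643 + (-1912 + 8*(-640)))*(455828 + 169964) = (-394643 + (-1912 - 5120))*625792 = (-394643 - 7032)*625792 = -401675*625792 = -251365001600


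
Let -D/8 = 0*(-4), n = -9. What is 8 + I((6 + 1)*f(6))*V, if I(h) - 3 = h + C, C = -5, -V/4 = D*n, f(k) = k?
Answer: 8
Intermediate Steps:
D = 0 (D = -0*(-4) = -8*0 = 0)
V = 0 (V = -0*(-9) = -4*0 = 0)
I(h) = -2 + h (I(h) = 3 + (h - 5) = 3 + (-5 + h) = -2 + h)
8 + I((6 + 1)*f(6))*V = 8 + (-2 + (6 + 1)*6)*0 = 8 + (-2 + 7*6)*0 = 8 + (-2 + 42)*0 = 8 + 40*0 = 8 + 0 = 8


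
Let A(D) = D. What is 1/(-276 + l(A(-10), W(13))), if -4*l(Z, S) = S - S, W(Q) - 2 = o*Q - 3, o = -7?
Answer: -1/276 ≈ -0.0036232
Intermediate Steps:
W(Q) = -1 - 7*Q (W(Q) = 2 + (-7*Q - 3) = 2 + (-3 - 7*Q) = -1 - 7*Q)
l(Z, S) = 0 (l(Z, S) = -(S - S)/4 = -1/4*0 = 0)
1/(-276 + l(A(-10), W(13))) = 1/(-276 + 0) = 1/(-276) = -1/276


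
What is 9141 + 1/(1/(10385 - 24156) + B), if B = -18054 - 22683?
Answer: 5128002519377/560989228 ≈ 9141.0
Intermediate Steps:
B = -40737
9141 + 1/(1/(10385 - 24156) + B) = 9141 + 1/(1/(10385 - 24156) - 40737) = 9141 + 1/(1/(-13771) - 40737) = 9141 + 1/(-1/13771 - 40737) = 9141 + 1/(-560989228/13771) = 9141 - 13771/560989228 = 5128002519377/560989228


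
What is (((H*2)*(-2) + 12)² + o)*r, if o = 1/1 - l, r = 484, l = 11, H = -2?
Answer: 188760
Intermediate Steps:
o = -10 (o = 1/1 - 1*11 = 1 - 11 = -10)
(((H*2)*(-2) + 12)² + o)*r = ((-2*2*(-2) + 12)² - 10)*484 = ((-4*(-2) + 12)² - 10)*484 = ((8 + 12)² - 10)*484 = (20² - 10)*484 = (400 - 10)*484 = 390*484 = 188760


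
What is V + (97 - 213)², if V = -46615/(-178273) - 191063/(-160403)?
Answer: 384822909759708/28595524019 ≈ 13457.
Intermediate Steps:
V = 41538560044/28595524019 (V = -46615*(-1/178273) - 191063*(-1/160403) = 46615/178273 + 191063/160403 = 41538560044/28595524019 ≈ 1.4526)
V + (97 - 213)² = 41538560044/28595524019 + (97 - 213)² = 41538560044/28595524019 + (-116)² = 41538560044/28595524019 + 13456 = 384822909759708/28595524019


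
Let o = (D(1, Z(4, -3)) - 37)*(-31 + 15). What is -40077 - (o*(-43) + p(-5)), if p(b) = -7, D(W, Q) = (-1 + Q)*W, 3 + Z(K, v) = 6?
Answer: -15990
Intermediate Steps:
Z(K, v) = 3 (Z(K, v) = -3 + 6 = 3)
D(W, Q) = W*(-1 + Q)
o = 560 (o = (1*(-1 + 3) - 37)*(-31 + 15) = (1*2 - 37)*(-16) = (2 - 37)*(-16) = -35*(-16) = 560)
-40077 - (o*(-43) + p(-5)) = -40077 - (560*(-43) - 7) = -40077 - (-24080 - 7) = -40077 - 1*(-24087) = -40077 + 24087 = -15990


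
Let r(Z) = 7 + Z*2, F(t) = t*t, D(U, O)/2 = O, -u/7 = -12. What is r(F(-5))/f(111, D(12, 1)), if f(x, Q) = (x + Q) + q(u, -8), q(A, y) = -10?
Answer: 57/103 ≈ 0.55340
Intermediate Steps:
u = 84 (u = -7*(-12) = 84)
D(U, O) = 2*O
f(x, Q) = -10 + Q + x (f(x, Q) = (x + Q) - 10 = (Q + x) - 10 = -10 + Q + x)
F(t) = t**2
r(Z) = 7 + 2*Z
r(F(-5))/f(111, D(12, 1)) = (7 + 2*(-5)**2)/(-10 + 2*1 + 111) = (7 + 2*25)/(-10 + 2 + 111) = (7 + 50)/103 = 57*(1/103) = 57/103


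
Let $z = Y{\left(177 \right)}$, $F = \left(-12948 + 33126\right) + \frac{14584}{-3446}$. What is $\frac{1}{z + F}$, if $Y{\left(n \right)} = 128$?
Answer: $\frac{1723}{34979946} \approx 4.9257 \cdot 10^{-5}$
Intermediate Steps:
$F = \frac{34759402}{1723}$ ($F = 20178 + 14584 \left(- \frac{1}{3446}\right) = 20178 - \frac{7292}{1723} = \frac{34759402}{1723} \approx 20174.0$)
$z = 128$
$\frac{1}{z + F} = \frac{1}{128 + \frac{34759402}{1723}} = \frac{1}{\frac{34979946}{1723}} = \frac{1723}{34979946}$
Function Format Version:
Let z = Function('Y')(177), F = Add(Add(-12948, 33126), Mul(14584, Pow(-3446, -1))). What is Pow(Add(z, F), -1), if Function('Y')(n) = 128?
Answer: Rational(1723, 34979946) ≈ 4.9257e-5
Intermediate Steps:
F = Rational(34759402, 1723) (F = Add(20178, Mul(14584, Rational(-1, 3446))) = Add(20178, Rational(-7292, 1723)) = Rational(34759402, 1723) ≈ 20174.)
z = 128
Pow(Add(z, F), -1) = Pow(Add(128, Rational(34759402, 1723)), -1) = Pow(Rational(34979946, 1723), -1) = Rational(1723, 34979946)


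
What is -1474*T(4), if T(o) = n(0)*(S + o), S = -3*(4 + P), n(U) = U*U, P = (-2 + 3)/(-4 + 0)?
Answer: 0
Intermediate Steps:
P = -¼ (P = 1/(-4) = 1*(-¼) = -¼ ≈ -0.25000)
n(U) = U²
S = -45/4 (S = -3*(4 - ¼) = -3*15/4 = -45/4 ≈ -11.250)
T(o) = 0 (T(o) = 0²*(-45/4 + o) = 0*(-45/4 + o) = 0)
-1474*T(4) = -1474*0 = 0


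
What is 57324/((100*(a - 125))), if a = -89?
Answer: -14331/5350 ≈ -2.6787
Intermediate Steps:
57324/((100*(a - 125))) = 57324/((100*(-89 - 125))) = 57324/((100*(-214))) = 57324/(-21400) = 57324*(-1/21400) = -14331/5350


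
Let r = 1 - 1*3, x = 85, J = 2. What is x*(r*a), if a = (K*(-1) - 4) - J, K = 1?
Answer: 1190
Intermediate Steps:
r = -2 (r = 1 - 3 = -2)
a = -7 (a = (1*(-1) - 4) - 1*2 = (-1 - 4) - 2 = -5 - 2 = -7)
x*(r*a) = 85*(-2*(-7)) = 85*14 = 1190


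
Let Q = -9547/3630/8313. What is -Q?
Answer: 9547/30176190 ≈ 0.00031638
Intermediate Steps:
Q = -9547/30176190 (Q = -9547*1/3630*(1/8313) = -9547/3630*1/8313 = -9547/30176190 ≈ -0.00031638)
-Q = -1*(-9547/30176190) = 9547/30176190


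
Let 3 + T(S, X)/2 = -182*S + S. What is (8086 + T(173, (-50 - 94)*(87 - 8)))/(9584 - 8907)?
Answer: -54546/677 ≈ -80.570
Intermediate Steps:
T(S, X) = -6 - 362*S (T(S, X) = -6 + 2*(-182*S + S) = -6 + 2*(-181*S) = -6 - 362*S)
(8086 + T(173, (-50 - 94)*(87 - 8)))/(9584 - 8907) = (8086 + (-6 - 362*173))/(9584 - 8907) = (8086 + (-6 - 62626))/677 = (8086 - 62632)*(1/677) = -54546*1/677 = -54546/677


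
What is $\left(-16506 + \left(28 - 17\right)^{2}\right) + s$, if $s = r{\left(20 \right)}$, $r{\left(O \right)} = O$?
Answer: $-16365$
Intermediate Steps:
$s = 20$
$\left(-16506 + \left(28 - 17\right)^{2}\right) + s = \left(-16506 + \left(28 - 17\right)^{2}\right) + 20 = \left(-16506 + 11^{2}\right) + 20 = \left(-16506 + 121\right) + 20 = -16385 + 20 = -16365$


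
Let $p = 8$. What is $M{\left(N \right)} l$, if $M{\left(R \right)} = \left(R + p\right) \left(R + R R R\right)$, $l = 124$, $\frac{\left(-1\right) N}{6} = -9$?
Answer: $1210998384$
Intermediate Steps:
$N = 54$ ($N = \left(-6\right) \left(-9\right) = 54$)
$M{\left(R \right)} = \left(8 + R\right) \left(R + R^{3}\right)$ ($M{\left(R \right)} = \left(R + 8\right) \left(R + R R R\right) = \left(8 + R\right) \left(R + R^{2} R\right) = \left(8 + R\right) \left(R + R^{3}\right)$)
$M{\left(N \right)} l = 54 \left(8 + 54 + 54^{3} + 8 \cdot 54^{2}\right) 124 = 54 \left(8 + 54 + 157464 + 8 \cdot 2916\right) 124 = 54 \left(8 + 54 + 157464 + 23328\right) 124 = 54 \cdot 180854 \cdot 124 = 9766116 \cdot 124 = 1210998384$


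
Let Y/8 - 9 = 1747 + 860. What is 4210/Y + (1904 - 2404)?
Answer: -5229895/10464 ≈ -499.80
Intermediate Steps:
Y = 20928 (Y = 72 + 8*(1747 + 860) = 72 + 8*2607 = 72 + 20856 = 20928)
4210/Y + (1904 - 2404) = 4210/20928 + (1904 - 2404) = 4210*(1/20928) - 500 = 2105/10464 - 500 = -5229895/10464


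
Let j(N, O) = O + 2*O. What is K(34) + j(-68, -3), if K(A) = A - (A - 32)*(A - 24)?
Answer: 5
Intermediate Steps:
K(A) = A - (-32 + A)*(-24 + A)
j(N, O) = 3*O
K(34) + j(-68, -3) = (-768 - 1*34² + 57*34) + 3*(-3) = (-768 - 1*1156 + 1938) - 9 = (-768 - 1156 + 1938) - 9 = 14 - 9 = 5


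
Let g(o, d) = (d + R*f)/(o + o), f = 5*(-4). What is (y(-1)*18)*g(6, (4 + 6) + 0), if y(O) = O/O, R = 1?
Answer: -15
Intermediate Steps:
f = -20
g(o, d) = (-20 + d)/(2*o) (g(o, d) = (d + 1*(-20))/(o + o) = (d - 20)/((2*o)) = (-20 + d)*(1/(2*o)) = (-20 + d)/(2*o))
y(O) = 1
(y(-1)*18)*g(6, (4 + 6) + 0) = (1*18)*((1/2)*(-20 + ((4 + 6) + 0))/6) = 18*((1/2)*(1/6)*(-20 + (10 + 0))) = 18*((1/2)*(1/6)*(-20 + 10)) = 18*((1/2)*(1/6)*(-10)) = 18*(-5/6) = -15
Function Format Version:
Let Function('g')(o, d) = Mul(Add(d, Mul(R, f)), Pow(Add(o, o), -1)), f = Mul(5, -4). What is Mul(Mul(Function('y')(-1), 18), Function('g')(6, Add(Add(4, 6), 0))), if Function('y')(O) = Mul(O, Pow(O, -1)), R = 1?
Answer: -15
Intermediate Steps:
f = -20
Function('g')(o, d) = Mul(Rational(1, 2), Pow(o, -1), Add(-20, d)) (Function('g')(o, d) = Mul(Add(d, Mul(1, -20)), Pow(Add(o, o), -1)) = Mul(Add(d, -20), Pow(Mul(2, o), -1)) = Mul(Add(-20, d), Mul(Rational(1, 2), Pow(o, -1))) = Mul(Rational(1, 2), Pow(o, -1), Add(-20, d)))
Function('y')(O) = 1
Mul(Mul(Function('y')(-1), 18), Function('g')(6, Add(Add(4, 6), 0))) = Mul(Mul(1, 18), Mul(Rational(1, 2), Pow(6, -1), Add(-20, Add(Add(4, 6), 0)))) = Mul(18, Mul(Rational(1, 2), Rational(1, 6), Add(-20, Add(10, 0)))) = Mul(18, Mul(Rational(1, 2), Rational(1, 6), Add(-20, 10))) = Mul(18, Mul(Rational(1, 2), Rational(1, 6), -10)) = Mul(18, Rational(-5, 6)) = -15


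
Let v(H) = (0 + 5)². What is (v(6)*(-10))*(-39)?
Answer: 9750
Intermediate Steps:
v(H) = 25 (v(H) = 5² = 25)
(v(6)*(-10))*(-39) = (25*(-10))*(-39) = -250*(-39) = 9750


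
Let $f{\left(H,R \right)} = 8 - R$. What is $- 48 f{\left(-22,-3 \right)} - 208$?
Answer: $-736$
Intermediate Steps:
$- 48 f{\left(-22,-3 \right)} - 208 = - 48 \left(8 - -3\right) - 208 = - 48 \left(8 + 3\right) - 208 = \left(-48\right) 11 - 208 = -528 - 208 = -736$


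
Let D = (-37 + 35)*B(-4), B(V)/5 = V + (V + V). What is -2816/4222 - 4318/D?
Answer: -4642129/126660 ≈ -36.650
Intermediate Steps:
B(V) = 15*V (B(V) = 5*(V + (V + V)) = 5*(V + 2*V) = 5*(3*V) = 15*V)
D = 120 (D = (-37 + 35)*(15*(-4)) = -2*(-60) = 120)
-2816/4222 - 4318/D = -2816/4222 - 4318/120 = -2816*1/4222 - 4318*1/120 = -1408/2111 - 2159/60 = -4642129/126660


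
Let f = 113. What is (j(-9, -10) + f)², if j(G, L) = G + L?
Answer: 8836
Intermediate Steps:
(j(-9, -10) + f)² = ((-9 - 10) + 113)² = (-19 + 113)² = 94² = 8836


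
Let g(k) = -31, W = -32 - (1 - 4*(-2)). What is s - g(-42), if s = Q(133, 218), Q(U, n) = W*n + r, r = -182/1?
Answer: -9089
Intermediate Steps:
W = -41 (W = -32 - (1 + 8) = -32 - 1*9 = -32 - 9 = -41)
r = -182 (r = -182*1 = -182)
Q(U, n) = -182 - 41*n (Q(U, n) = -41*n - 182 = -182 - 41*n)
s = -9120 (s = -182 - 41*218 = -182 - 8938 = -9120)
s - g(-42) = -9120 - 1*(-31) = -9120 + 31 = -9089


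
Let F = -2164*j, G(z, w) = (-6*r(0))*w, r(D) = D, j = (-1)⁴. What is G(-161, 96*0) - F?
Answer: 2164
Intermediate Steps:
j = 1
G(z, w) = 0 (G(z, w) = (-6*0)*w = 0*w = 0)
F = -2164 (F = -2164*1 = -2164)
G(-161, 96*0) - F = 0 - 1*(-2164) = 0 + 2164 = 2164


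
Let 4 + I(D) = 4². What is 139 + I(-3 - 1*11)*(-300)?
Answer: -3461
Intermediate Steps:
I(D) = 12 (I(D) = -4 + 4² = -4 + 16 = 12)
139 + I(-3 - 1*11)*(-300) = 139 + 12*(-300) = 139 - 3600 = -3461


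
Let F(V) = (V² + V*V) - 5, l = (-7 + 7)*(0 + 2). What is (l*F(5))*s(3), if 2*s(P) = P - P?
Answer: 0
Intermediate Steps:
l = 0 (l = 0*2 = 0)
F(V) = -5 + 2*V² (F(V) = (V² + V²) - 5 = 2*V² - 5 = -5 + 2*V²)
s(P) = 0 (s(P) = (P - P)/2 = (½)*0 = 0)
(l*F(5))*s(3) = (0*(-5 + 2*5²))*0 = (0*(-5 + 2*25))*0 = (0*(-5 + 50))*0 = (0*45)*0 = 0*0 = 0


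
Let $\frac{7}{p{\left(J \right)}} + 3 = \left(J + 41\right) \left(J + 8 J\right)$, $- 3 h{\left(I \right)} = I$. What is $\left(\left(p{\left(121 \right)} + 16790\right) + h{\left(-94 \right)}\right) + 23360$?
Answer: $\frac{2362863309}{58805} \approx 40181.0$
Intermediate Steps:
$h{\left(I \right)} = - \frac{I}{3}$
$p{\left(J \right)} = \frac{7}{-3 + 9 J \left(41 + J\right)}$ ($p{\left(J \right)} = \frac{7}{-3 + \left(J + 41\right) \left(J + 8 J\right)} = \frac{7}{-3 + \left(41 + J\right) 9 J} = \frac{7}{-3 + 9 J \left(41 + J\right)}$)
$\left(\left(p{\left(121 \right)} + 16790\right) + h{\left(-94 \right)}\right) + 23360 = \left(\left(\frac{7}{3 \left(-1 + 3 \cdot 121^{2} + 123 \cdot 121\right)} + 16790\right) - - \frac{94}{3}\right) + 23360 = \left(\left(\frac{7}{3 \left(-1 + 3 \cdot 14641 + 14883\right)} + 16790\right) + \frac{94}{3}\right) + 23360 = \left(\left(\frac{7}{3 \left(-1 + 43923 + 14883\right)} + 16790\right) + \frac{94}{3}\right) + 23360 = \left(\left(\frac{7}{3 \cdot 58805} + 16790\right) + \frac{94}{3}\right) + 23360 = \left(\left(\frac{7}{3} \cdot \frac{1}{58805} + 16790\right) + \frac{94}{3}\right) + 23360 = \left(\left(\frac{7}{176415} + 16790\right) + \frac{94}{3}\right) + 23360 = \left(\frac{2962007857}{176415} + \frac{94}{3}\right) + 23360 = \frac{989178509}{58805} + 23360 = \frac{2362863309}{58805}$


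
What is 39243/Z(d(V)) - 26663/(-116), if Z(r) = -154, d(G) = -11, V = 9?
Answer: -223043/8932 ≈ -24.971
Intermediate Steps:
39243/Z(d(V)) - 26663/(-116) = 39243/(-154) - 26663/(-116) = 39243*(-1/154) - 26663*(-1/116) = -39243/154 + 26663/116 = -223043/8932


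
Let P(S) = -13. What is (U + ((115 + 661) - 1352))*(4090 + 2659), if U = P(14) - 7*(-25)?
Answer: -2794086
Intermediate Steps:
U = 162 (U = -13 - 7*(-25) = -13 - 1*(-175) = -13 + 175 = 162)
(U + ((115 + 661) - 1352))*(4090 + 2659) = (162 + ((115 + 661) - 1352))*(4090 + 2659) = (162 + (776 - 1352))*6749 = (162 - 576)*6749 = -414*6749 = -2794086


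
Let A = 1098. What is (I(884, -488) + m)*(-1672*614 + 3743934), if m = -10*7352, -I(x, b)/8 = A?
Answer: -223646799104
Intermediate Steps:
I(x, b) = -8784 (I(x, b) = -8*1098 = -8784)
m = -73520
(I(884, -488) + m)*(-1672*614 + 3743934) = (-8784 - 73520)*(-1672*614 + 3743934) = -82304*(-1026608 + 3743934) = -82304*2717326 = -223646799104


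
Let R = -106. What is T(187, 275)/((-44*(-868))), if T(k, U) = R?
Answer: -53/19096 ≈ -0.0027754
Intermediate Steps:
T(k, U) = -106
T(187, 275)/((-44*(-868))) = -106/((-44*(-868))) = -106/38192 = -106*1/38192 = -53/19096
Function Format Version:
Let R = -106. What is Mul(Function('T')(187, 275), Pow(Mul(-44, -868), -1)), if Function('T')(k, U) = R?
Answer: Rational(-53, 19096) ≈ -0.0027754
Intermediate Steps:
Function('T')(k, U) = -106
Mul(Function('T')(187, 275), Pow(Mul(-44, -868), -1)) = Mul(-106, Pow(Mul(-44, -868), -1)) = Mul(-106, Pow(38192, -1)) = Mul(-106, Rational(1, 38192)) = Rational(-53, 19096)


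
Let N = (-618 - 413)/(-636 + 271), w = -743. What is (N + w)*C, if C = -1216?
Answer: 328519424/365 ≈ 9.0005e+5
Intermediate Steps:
N = 1031/365 (N = -1031/(-365) = -1031*(-1/365) = 1031/365 ≈ 2.8247)
(N + w)*C = (1031/365 - 743)*(-1216) = -270164/365*(-1216) = 328519424/365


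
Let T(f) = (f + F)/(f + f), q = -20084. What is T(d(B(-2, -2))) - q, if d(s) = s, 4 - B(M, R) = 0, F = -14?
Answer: 80331/4 ≈ 20083.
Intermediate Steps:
B(M, R) = 4 (B(M, R) = 4 - 1*0 = 4 + 0 = 4)
T(f) = (-14 + f)/(2*f) (T(f) = (f - 14)/(f + f) = (-14 + f)/((2*f)) = (-14 + f)*(1/(2*f)) = (-14 + f)/(2*f))
T(d(B(-2, -2))) - q = (1/2)*(-14 + 4)/4 - 1*(-20084) = (1/2)*(1/4)*(-10) + 20084 = -5/4 + 20084 = 80331/4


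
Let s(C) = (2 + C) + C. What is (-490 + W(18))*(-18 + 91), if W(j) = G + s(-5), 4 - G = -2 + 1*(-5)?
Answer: -35551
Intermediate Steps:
G = 11 (G = 4 - (-2 + 1*(-5)) = 4 - (-2 - 5) = 4 - 1*(-7) = 4 + 7 = 11)
s(C) = 2 + 2*C
W(j) = 3 (W(j) = 11 + (2 + 2*(-5)) = 11 + (2 - 10) = 11 - 8 = 3)
(-490 + W(18))*(-18 + 91) = (-490 + 3)*(-18 + 91) = -487*73 = -35551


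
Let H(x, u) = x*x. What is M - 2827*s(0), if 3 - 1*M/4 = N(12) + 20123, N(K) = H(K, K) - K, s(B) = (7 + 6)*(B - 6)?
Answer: 139498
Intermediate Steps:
H(x, u) = x²
s(B) = -78 + 13*B (s(B) = 13*(-6 + B) = -78 + 13*B)
N(K) = K² - K
M = -81008 (M = 12 - 4*(12*(-1 + 12) + 20123) = 12 - 4*(12*11 + 20123) = 12 - 4*(132 + 20123) = 12 - 4*20255 = 12 - 81020 = -81008)
M - 2827*s(0) = -81008 - 2827*(-78 + 13*0) = -81008 - 2827*(-78 + 0) = -81008 - 2827*(-78) = -81008 + 220506 = 139498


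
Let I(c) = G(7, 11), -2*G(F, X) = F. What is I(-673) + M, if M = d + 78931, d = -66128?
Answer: 25599/2 ≈ 12800.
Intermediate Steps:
G(F, X) = -F/2
M = 12803 (M = -66128 + 78931 = 12803)
I(c) = -7/2 (I(c) = -½*7 = -7/2)
I(-673) + M = -7/2 + 12803 = 25599/2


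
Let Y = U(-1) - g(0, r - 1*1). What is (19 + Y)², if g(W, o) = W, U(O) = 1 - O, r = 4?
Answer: 441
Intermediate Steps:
Y = 2 (Y = (1 - 1*(-1)) - 1*0 = (1 + 1) + 0 = 2 + 0 = 2)
(19 + Y)² = (19 + 2)² = 21² = 441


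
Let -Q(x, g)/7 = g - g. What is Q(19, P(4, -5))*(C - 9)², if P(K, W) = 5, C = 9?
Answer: 0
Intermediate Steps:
Q(x, g) = 0 (Q(x, g) = -7*(g - g) = -7*0 = 0)
Q(19, P(4, -5))*(C - 9)² = 0*(9 - 9)² = 0*0² = 0*0 = 0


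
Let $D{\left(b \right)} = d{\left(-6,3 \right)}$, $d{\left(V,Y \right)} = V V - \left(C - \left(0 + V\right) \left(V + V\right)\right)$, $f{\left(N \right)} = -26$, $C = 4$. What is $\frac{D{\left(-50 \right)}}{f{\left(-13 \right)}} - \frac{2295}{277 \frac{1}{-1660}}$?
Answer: $\frac{3808592}{277} \approx 13749.0$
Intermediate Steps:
$d{\left(V,Y \right)} = -4 + 3 V^{2}$ ($d{\left(V,Y \right)} = V V + \left(\left(0 + V\right) \left(V + V\right) - 4\right) = V^{2} + \left(V 2 V - 4\right) = V^{2} + \left(2 V^{2} - 4\right) = V^{2} + \left(-4 + 2 V^{2}\right) = -4 + 3 V^{2}$)
$D{\left(b \right)} = 104$ ($D{\left(b \right)} = -4 + 3 \left(-6\right)^{2} = -4 + 3 \cdot 36 = -4 + 108 = 104$)
$\frac{D{\left(-50 \right)}}{f{\left(-13 \right)}} - \frac{2295}{277 \frac{1}{-1660}} = \frac{104}{-26} - \frac{2295}{277 \frac{1}{-1660}} = 104 \left(- \frac{1}{26}\right) - \frac{2295}{277 \left(- \frac{1}{1660}\right)} = -4 - \frac{2295}{- \frac{277}{1660}} = -4 - - \frac{3809700}{277} = -4 + \frac{3809700}{277} = \frac{3808592}{277}$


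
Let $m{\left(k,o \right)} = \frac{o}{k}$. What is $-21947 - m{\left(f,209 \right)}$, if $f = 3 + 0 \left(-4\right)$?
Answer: $- \frac{66050}{3} \approx -22017.0$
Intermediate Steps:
$f = 3$ ($f = 3 + 0 = 3$)
$-21947 - m{\left(f,209 \right)} = -21947 - \frac{209}{3} = - \frac{66050}{3}$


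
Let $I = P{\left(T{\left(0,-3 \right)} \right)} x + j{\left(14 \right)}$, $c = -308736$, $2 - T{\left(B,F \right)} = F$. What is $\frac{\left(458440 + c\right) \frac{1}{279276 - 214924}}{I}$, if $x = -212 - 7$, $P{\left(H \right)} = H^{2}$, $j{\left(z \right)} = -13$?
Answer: $- \frac{18713}{44145472} \approx -0.00042389$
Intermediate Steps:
$T{\left(B,F \right)} = 2 - F$
$x = -219$ ($x = -212 - 7 = -219$)
$I = -5488$ ($I = \left(2 - -3\right)^{2} \left(-219\right) - 13 = \left(2 + 3\right)^{2} \left(-219\right) - 13 = 5^{2} \left(-219\right) - 13 = 25 \left(-219\right) - 13 = -5475 - 13 = -5488$)
$\frac{\left(458440 + c\right) \frac{1}{279276 - 214924}}{I} = \frac{\left(458440 - 308736\right) \frac{1}{279276 - 214924}}{-5488} = \frac{149704}{64352} \left(- \frac{1}{5488}\right) = 149704 \cdot \frac{1}{64352} \left(- \frac{1}{5488}\right) = \frac{18713}{8044} \left(- \frac{1}{5488}\right) = - \frac{18713}{44145472}$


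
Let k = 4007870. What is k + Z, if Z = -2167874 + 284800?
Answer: 2124796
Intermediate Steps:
Z = -1883074
k + Z = 4007870 - 1883074 = 2124796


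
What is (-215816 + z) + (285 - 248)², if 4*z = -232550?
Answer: -545169/2 ≈ -2.7258e+5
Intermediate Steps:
z = -116275/2 (z = (¼)*(-232550) = -116275/2 ≈ -58138.)
(-215816 + z) + (285 - 248)² = (-215816 - 116275/2) + (285 - 248)² = -547907/2 + 37² = -547907/2 + 1369 = -545169/2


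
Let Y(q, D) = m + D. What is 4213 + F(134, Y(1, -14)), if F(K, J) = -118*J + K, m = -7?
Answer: 6825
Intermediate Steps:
Y(q, D) = -7 + D
F(K, J) = K - 118*J
4213 + F(134, Y(1, -14)) = 4213 + (134 - 118*(-7 - 14)) = 4213 + (134 - 118*(-21)) = 4213 + (134 + 2478) = 4213 + 2612 = 6825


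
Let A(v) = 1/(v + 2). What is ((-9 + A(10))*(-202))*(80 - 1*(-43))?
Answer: 443087/2 ≈ 2.2154e+5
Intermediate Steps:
A(v) = 1/(2 + v)
((-9 + A(10))*(-202))*(80 - 1*(-43)) = ((-9 + 1/(2 + 10))*(-202))*(80 - 1*(-43)) = ((-9 + 1/12)*(-202))*(80 + 43) = ((-9 + 1/12)*(-202))*123 = -107/12*(-202)*123 = (10807/6)*123 = 443087/2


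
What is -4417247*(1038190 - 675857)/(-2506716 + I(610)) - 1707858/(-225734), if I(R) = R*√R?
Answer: 113207928500273055314049/177297074005670438 + 488156878961555*√610/3141699061828 ≈ 6.4236e+5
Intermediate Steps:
I(R) = R^(3/2)
-4417247*(1038190 - 675857)/(-2506716 + I(610)) - 1707858/(-225734) = -4417247*(1038190 - 675857)/(-2506716 + 610^(3/2)) - 1707858/(-225734) = -4417247*362333/(-2506716 + 610*√610) - 1707858*(-1/225734) = -4417247*362333/(-2506716 + 610*√610) + 853929/112867 = -4417247/(-2506716/362333 + 610*√610/362333) + 853929/112867 = 853929/112867 - 4417247/(-2506716/362333 + 610*√610/362333)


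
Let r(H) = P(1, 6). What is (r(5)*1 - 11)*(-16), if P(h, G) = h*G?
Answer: 80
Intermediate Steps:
P(h, G) = G*h
r(H) = 6 (r(H) = 6*1 = 6)
(r(5)*1 - 11)*(-16) = (6*1 - 11)*(-16) = (6 - 11)*(-16) = -5*(-16) = 80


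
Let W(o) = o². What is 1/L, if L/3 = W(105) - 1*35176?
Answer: -1/72453 ≈ -1.3802e-5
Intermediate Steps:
L = -72453 (L = 3*(105² - 1*35176) = 3*(11025 - 35176) = 3*(-24151) = -72453)
1/L = 1/(-72453) = -1/72453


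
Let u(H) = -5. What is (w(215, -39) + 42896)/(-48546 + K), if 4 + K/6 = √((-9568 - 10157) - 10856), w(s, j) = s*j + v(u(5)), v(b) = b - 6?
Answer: -23273125/32779803 - 2875*I*√30581/32779803 ≈ -0.70998 - 0.015338*I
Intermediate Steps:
v(b) = -6 + b
w(s, j) = -11 + j*s (w(s, j) = s*j + (-6 - 5) = j*s - 11 = -11 + j*s)
K = -24 + 6*I*√30581 (K = -24 + 6*√((-9568 - 10157) - 10856) = -24 + 6*√(-19725 - 10856) = -24 + 6*√(-30581) = -24 + 6*(I*√30581) = -24 + 6*I*√30581 ≈ -24.0 + 1049.2*I)
(w(215, -39) + 42896)/(-48546 + K) = ((-11 - 39*215) + 42896)/(-48546 + (-24 + 6*I*√30581)) = ((-11 - 8385) + 42896)/(-48570 + 6*I*√30581) = (-8396 + 42896)/(-48570 + 6*I*√30581) = 34500/(-48570 + 6*I*√30581)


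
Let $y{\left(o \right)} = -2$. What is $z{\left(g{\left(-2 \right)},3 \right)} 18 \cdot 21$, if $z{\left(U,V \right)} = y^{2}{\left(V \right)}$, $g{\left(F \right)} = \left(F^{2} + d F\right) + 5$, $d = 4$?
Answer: $1512$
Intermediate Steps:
$g{\left(F \right)} = 5 + F^{2} + 4 F$ ($g{\left(F \right)} = \left(F^{2} + 4 F\right) + 5 = 5 + F^{2} + 4 F$)
$z{\left(U,V \right)} = 4$ ($z{\left(U,V \right)} = \left(-2\right)^{2} = 4$)
$z{\left(g{\left(-2 \right)},3 \right)} 18 \cdot 21 = 4 \cdot 18 \cdot 21 = 72 \cdot 21 = 1512$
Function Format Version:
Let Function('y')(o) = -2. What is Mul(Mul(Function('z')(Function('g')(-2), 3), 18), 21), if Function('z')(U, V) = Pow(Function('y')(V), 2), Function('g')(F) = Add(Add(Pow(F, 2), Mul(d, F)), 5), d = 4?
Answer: 1512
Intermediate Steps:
Function('g')(F) = Add(5, Pow(F, 2), Mul(4, F)) (Function('g')(F) = Add(Add(Pow(F, 2), Mul(4, F)), 5) = Add(5, Pow(F, 2), Mul(4, F)))
Function('z')(U, V) = 4 (Function('z')(U, V) = Pow(-2, 2) = 4)
Mul(Mul(Function('z')(Function('g')(-2), 3), 18), 21) = Mul(Mul(4, 18), 21) = Mul(72, 21) = 1512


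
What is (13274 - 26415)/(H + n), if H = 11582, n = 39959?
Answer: -13141/51541 ≈ -0.25496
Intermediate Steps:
(13274 - 26415)/(H + n) = (13274 - 26415)/(11582 + 39959) = -13141/51541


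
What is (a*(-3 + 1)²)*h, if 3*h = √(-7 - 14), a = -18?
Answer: -24*I*√21 ≈ -109.98*I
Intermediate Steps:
h = I*√21/3 (h = √(-7 - 14)/3 = √(-21)/3 = (I*√21)/3 = I*√21/3 ≈ 1.5275*I)
(a*(-3 + 1)²)*h = (-18*(-3 + 1)²)*(I*√21/3) = (-18*(-2)²)*(I*√21/3) = (-18*4)*(I*√21/3) = -24*I*√21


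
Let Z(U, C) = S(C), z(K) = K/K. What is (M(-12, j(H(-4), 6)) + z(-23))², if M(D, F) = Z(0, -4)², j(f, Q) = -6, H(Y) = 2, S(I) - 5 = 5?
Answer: 10201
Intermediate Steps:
z(K) = 1
S(I) = 10 (S(I) = 5 + 5 = 10)
Z(U, C) = 10
M(D, F) = 100 (M(D, F) = 10² = 100)
(M(-12, j(H(-4), 6)) + z(-23))² = (100 + 1)² = 101² = 10201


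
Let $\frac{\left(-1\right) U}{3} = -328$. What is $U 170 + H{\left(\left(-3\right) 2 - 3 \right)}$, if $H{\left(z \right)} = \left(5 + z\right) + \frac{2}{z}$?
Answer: $\frac{1505482}{9} \approx 1.6728 \cdot 10^{5}$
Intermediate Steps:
$U = 984$ ($U = \left(-3\right) \left(-328\right) = 984$)
$H{\left(z \right)} = 5 + z + \frac{2}{z}$
$U 170 + H{\left(\left(-3\right) 2 - 3 \right)} = 984 \cdot 170 + \left(5 - 9 + \frac{2}{\left(-3\right) 2 - 3}\right) = 167280 + \left(5 - 9 + \frac{2}{-6 - 3}\right) = 167280 + \left(5 - 9 + \frac{2}{-9}\right) = 167280 + \left(5 - 9 + 2 \left(- \frac{1}{9}\right)\right) = 167280 - \frac{38}{9} = \frac{1505482}{9}$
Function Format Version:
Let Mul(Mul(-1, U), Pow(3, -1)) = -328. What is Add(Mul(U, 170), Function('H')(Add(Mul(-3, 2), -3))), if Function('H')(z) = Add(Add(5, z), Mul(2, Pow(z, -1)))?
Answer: Rational(1505482, 9) ≈ 1.6728e+5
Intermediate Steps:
U = 984 (U = Mul(-3, -328) = 984)
Function('H')(z) = Add(5, z, Mul(2, Pow(z, -1)))
Add(Mul(U, 170), Function('H')(Add(Mul(-3, 2), -3))) = Add(Mul(984, 170), Add(5, Add(Mul(-3, 2), -3), Mul(2, Pow(Add(Mul(-3, 2), -3), -1)))) = Add(167280, Add(5, Add(-6, -3), Mul(2, Pow(Add(-6, -3), -1)))) = Add(167280, Add(5, -9, Mul(2, Pow(-9, -1)))) = Add(167280, Add(5, -9, Mul(2, Rational(-1, 9)))) = Add(167280, Add(5, -9, Rational(-2, 9))) = Add(167280, Rational(-38, 9)) = Rational(1505482, 9)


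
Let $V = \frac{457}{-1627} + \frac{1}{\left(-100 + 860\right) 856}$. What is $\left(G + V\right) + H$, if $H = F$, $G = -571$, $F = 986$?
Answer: $\frac{438964060507}{1058461120} \approx 414.72$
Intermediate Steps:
$V = - \frac{297304293}{1058461120}$ ($V = 457 \left(- \frac{1}{1627}\right) + \frac{1}{760} \cdot \frac{1}{856} = - \frac{457}{1627} + \frac{1}{760} \cdot \frac{1}{856} = - \frac{457}{1627} + \frac{1}{650560} = - \frac{297304293}{1058461120} \approx -0.28088$)
$H = 986$
$\left(G + V\right) + H = \left(-571 - \frac{297304293}{1058461120}\right) + 986 = - \frac{604678603813}{1058461120} + 986 = \frac{438964060507}{1058461120}$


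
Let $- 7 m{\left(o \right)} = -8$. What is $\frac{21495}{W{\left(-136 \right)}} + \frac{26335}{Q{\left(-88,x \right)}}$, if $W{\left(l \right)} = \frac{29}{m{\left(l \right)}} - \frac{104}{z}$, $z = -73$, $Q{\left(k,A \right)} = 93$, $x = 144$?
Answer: $\frac{175511725}{161727} \approx 1085.2$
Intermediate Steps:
$m{\left(o \right)} = \frac{8}{7}$ ($m{\left(o \right)} = \left(- \frac{1}{7}\right) \left(-8\right) = \frac{8}{7}$)
$W{\left(l \right)} = \frac{15651}{584}$ ($W{\left(l \right)} = \frac{29}{\frac{8}{7}} - \frac{104}{-73} = 29 \cdot \frac{7}{8} - - \frac{104}{73} = \frac{203}{8} + \frac{104}{73} = \frac{15651}{584}$)
$\frac{21495}{W{\left(-136 \right)}} + \frac{26335}{Q{\left(-88,x \right)}} = \frac{21495}{\frac{15651}{584}} + \frac{26335}{93} = 21495 \cdot \frac{584}{15651} + 26335 \cdot \frac{1}{93} = \frac{4184360}{5217} + \frac{26335}{93} = \frac{175511725}{161727}$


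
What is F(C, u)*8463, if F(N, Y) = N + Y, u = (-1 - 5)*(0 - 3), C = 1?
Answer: 160797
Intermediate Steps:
u = 18 (u = -6*(-3) = 18)
F(C, u)*8463 = (1 + 18)*8463 = 19*8463 = 160797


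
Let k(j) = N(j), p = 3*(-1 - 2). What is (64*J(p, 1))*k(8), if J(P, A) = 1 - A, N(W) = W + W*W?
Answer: 0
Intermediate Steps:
p = -9 (p = 3*(-3) = -9)
N(W) = W + W²
k(j) = j*(1 + j)
(64*J(p, 1))*k(8) = (64*(1 - 1*1))*(8*(1 + 8)) = (64*(1 - 1))*(8*9) = (64*0)*72 = 0*72 = 0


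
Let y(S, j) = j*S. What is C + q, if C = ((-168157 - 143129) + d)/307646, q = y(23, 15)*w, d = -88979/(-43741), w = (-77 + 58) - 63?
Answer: -380704894748887/13456743686 ≈ -28291.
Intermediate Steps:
y(S, j) = S*j
w = -82 (w = -19 - 63 = -82)
d = 88979/43741 (d = -88979*(-1/43741) = 88979/43741 ≈ 2.0342)
q = -28290 (q = (23*15)*(-82) = 345*(-82) = -28290)
C = -13615871947/13456743686 (C = ((-168157 - 143129) + 88979/43741)/307646 = (-311286 + 88979/43741)*(1/307646) = -13615871947/43741*1/307646 = -13615871947/13456743686 ≈ -1.0118)
C + q = -13615871947/13456743686 - 28290 = -380704894748887/13456743686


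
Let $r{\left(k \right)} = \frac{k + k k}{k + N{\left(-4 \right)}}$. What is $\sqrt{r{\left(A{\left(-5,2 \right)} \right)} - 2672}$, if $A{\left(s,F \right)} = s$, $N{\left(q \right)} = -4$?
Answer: $\frac{2 i \sqrt{6017}}{3} \approx 51.713 i$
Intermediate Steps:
$r{\left(k \right)} = \frac{k + k^{2}}{-4 + k}$ ($r{\left(k \right)} = \frac{k + k k}{k - 4} = \frac{k + k^{2}}{-4 + k}$)
$\sqrt{r{\left(A{\left(-5,2 \right)} \right)} - 2672} = \sqrt{- \frac{5 \left(1 - 5\right)}{-4 - 5} - 2672} = \sqrt{\left(-5\right) \frac{1}{-9} \left(-4\right) - 2672} = \sqrt{\left(-5\right) \left(- \frac{1}{9}\right) \left(-4\right) - 2672} = \sqrt{- \frac{20}{9} - 2672} = \sqrt{- \frac{24068}{9}} = \frac{2 i \sqrt{6017}}{3}$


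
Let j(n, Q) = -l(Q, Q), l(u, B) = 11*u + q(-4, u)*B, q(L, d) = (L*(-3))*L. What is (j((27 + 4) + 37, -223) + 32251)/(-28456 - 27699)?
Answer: -4800/11231 ≈ -0.42739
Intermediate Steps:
q(L, d) = -3*L² (q(L, d) = (-3*L)*L = -3*L²)
l(u, B) = -48*B + 11*u (l(u, B) = 11*u + (-3*(-4)²)*B = 11*u + (-3*16)*B = 11*u - 48*B = -48*B + 11*u)
j(n, Q) = 37*Q (j(n, Q) = -(-48*Q + 11*Q) = -(-37)*Q = 37*Q)
(j((27 + 4) + 37, -223) + 32251)/(-28456 - 27699) = (37*(-223) + 32251)/(-28456 - 27699) = (-8251 + 32251)/(-56155) = 24000*(-1/56155) = -4800/11231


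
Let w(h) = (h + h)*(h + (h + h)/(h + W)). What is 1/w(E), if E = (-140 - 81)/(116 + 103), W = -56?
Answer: 598793085/1176775054 ≈ 0.50884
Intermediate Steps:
E = -221/219 ≈ -1.0091
w(h) = 2*h*(h + 2*h/(-56 + h)) (w(h) = (h + h)*(h + (h + h)/(h - 56)) = (2*h)*(h + (2*h)/(-56 + h)) = (2*h)*(h + 2*h/(-56 + h)) = 2*h*(h + 2*h/(-56 + h)))
1/w(E) = 1/(2*(-221/219)**2*(-54 - 221/219)/(-56 - 221/219)) = 1/(2*(48841/47961)*(-12047/219)/(-12485/219)) = 1/(2*(48841/47961)*(-219/12485)*(-12047/219)) = 1/(1176775054/598793085) = 598793085/1176775054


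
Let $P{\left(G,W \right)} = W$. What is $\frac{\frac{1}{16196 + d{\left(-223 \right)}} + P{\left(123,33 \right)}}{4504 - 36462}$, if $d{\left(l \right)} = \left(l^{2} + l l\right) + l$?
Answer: $- \frac{1904612}{1844471949} \approx -0.0010326$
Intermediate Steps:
$d{\left(l \right)} = l + 2 l^{2}$ ($d{\left(l \right)} = \left(l^{2} + l^{2}\right) + l = 2 l^{2} + l = l + 2 l^{2}$)
$\frac{\frac{1}{16196 + d{\left(-223 \right)}} + P{\left(123,33 \right)}}{4504 - 36462} = \frac{\frac{1}{16196 - 223 \left(1 + 2 \left(-223\right)\right)} + 33}{4504 - 36462} = \frac{\frac{1}{16196 - 223 \left(1 - 446\right)} + 33}{-31958} = \left(\frac{1}{16196 - -99235} + 33\right) \left(- \frac{1}{31958}\right) = \left(\frac{1}{16196 + 99235} + 33\right) \left(- \frac{1}{31958}\right) = \left(\frac{1}{115431} + 33\right) \left(- \frac{1}{31958}\right) = \frac{3809224}{115431} \left(- \frac{1}{31958}\right) = - \frac{1904612}{1844471949}$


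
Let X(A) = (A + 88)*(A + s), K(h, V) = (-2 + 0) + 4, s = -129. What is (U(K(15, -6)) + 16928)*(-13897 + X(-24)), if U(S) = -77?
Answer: -399183339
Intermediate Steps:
K(h, V) = 2 (K(h, V) = -2 + 4 = 2)
X(A) = (-129 + A)*(88 + A) (X(A) = (A + 88)*(A - 129) = (88 + A)*(-129 + A) = (-129 + A)*(88 + A))
(U(K(15, -6)) + 16928)*(-13897 + X(-24)) = (-77 + 16928)*(-13897 + (-11352 + (-24)² - 41*(-24))) = 16851*(-13897 + (-11352 + 576 + 984)) = 16851*(-13897 - 9792) = 16851*(-23689) = -399183339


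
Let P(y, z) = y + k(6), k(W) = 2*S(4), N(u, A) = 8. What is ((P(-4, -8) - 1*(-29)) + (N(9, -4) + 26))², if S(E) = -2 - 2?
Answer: 2601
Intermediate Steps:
S(E) = -4
k(W) = -8 (k(W) = 2*(-4) = -8)
P(y, z) = -8 + y (P(y, z) = y - 8 = -8 + y)
((P(-4, -8) - 1*(-29)) + (N(9, -4) + 26))² = (((-8 - 4) - 1*(-29)) + (8 + 26))² = ((-12 + 29) + 34)² = (17 + 34)² = 51² = 2601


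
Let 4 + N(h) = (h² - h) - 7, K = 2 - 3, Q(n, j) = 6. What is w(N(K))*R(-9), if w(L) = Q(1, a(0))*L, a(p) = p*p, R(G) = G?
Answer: 486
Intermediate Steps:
a(p) = p²
K = -1
N(h) = -11 + h² - h (N(h) = -4 + ((h² - h) - 7) = -4 + (-7 + h² - h) = -11 + h² - h)
w(L) = 6*L
w(N(K))*R(-9) = (6*(-11 + (-1)² - 1*(-1)))*(-9) = (6*(-11 + 1 + 1))*(-9) = (6*(-9))*(-9) = -54*(-9) = 486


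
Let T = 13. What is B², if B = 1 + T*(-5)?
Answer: 4096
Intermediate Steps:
B = -64 (B = 1 + 13*(-5) = 1 - 65 = -64)
B² = (-64)² = 4096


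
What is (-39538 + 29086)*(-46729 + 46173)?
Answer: 5811312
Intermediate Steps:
(-39538 + 29086)*(-46729 + 46173) = -10452*(-556) = 5811312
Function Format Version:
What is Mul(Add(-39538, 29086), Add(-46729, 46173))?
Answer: 5811312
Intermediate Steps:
Mul(Add(-39538, 29086), Add(-46729, 46173)) = Mul(-10452, -556) = 5811312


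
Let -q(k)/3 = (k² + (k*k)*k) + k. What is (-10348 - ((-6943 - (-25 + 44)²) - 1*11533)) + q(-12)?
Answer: 13277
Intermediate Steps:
q(k) = -3*k - 3*k² - 3*k³ (q(k) = -3*((k² + (k*k)*k) + k) = -3*((k² + k²*k) + k) = -3*((k² + k³) + k) = -3*(k + k² + k³) = -3*k - 3*k² - 3*k³)
(-10348 - ((-6943 - (-25 + 44)²) - 1*11533)) + q(-12) = (-10348 - ((-6943 - (-25 + 44)²) - 1*11533)) - 3*(-12)*(1 - 12 + (-12)²) = (-10348 - ((-6943 - 1*19²) - 11533)) - 3*(-12)*(1 - 12 + 144) = (-10348 - ((-6943 - 1*361) - 11533)) - 3*(-12)*133 = (-10348 - ((-6943 - 361) - 11533)) + 4788 = (-10348 - (-7304 - 11533)) + 4788 = (-10348 - 1*(-18837)) + 4788 = (-10348 + 18837) + 4788 = 8489 + 4788 = 13277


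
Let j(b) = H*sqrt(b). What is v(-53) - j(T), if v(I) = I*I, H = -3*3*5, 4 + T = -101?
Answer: 2809 + 45*I*sqrt(105) ≈ 2809.0 + 461.11*I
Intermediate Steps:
T = -105 (T = -4 - 101 = -105)
H = -45 (H = -9*5 = -45)
v(I) = I**2
j(b) = -45*sqrt(b)
v(-53) - j(T) = (-53)**2 - (-45)*sqrt(-105) = 2809 - (-45)*I*sqrt(105) = 2809 + 45*I*sqrt(105)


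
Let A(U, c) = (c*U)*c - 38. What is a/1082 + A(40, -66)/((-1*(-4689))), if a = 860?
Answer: 96259552/2536749 ≈ 37.946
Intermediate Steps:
A(U, c) = -38 + U*c**2 (A(U, c) = (U*c)*c - 38 = U*c**2 - 38 = -38 + U*c**2)
a/1082 + A(40, -66)/((-1*(-4689))) = 860/1082 + (-38 + 40*(-66)**2)/((-1*(-4689))) = 860*(1/1082) + (-38 + 40*4356)/4689 = 430/541 + (-38 + 174240)*(1/4689) = 430/541 + 174202*(1/4689) = 430/541 + 174202/4689 = 96259552/2536749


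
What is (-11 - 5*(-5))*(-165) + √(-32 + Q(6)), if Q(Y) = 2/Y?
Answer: -2310 + I*√285/3 ≈ -2310.0 + 5.6273*I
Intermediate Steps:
(-11 - 5*(-5))*(-165) + √(-32 + Q(6)) = (-11 - 5*(-5))*(-165) + √(-32 + 2/6) = (-11 + 25)*(-165) + √(-32 + 2*(⅙)) = 14*(-165) + √(-32 + ⅓) = -2310 + √(-95/3) = -2310 + I*√285/3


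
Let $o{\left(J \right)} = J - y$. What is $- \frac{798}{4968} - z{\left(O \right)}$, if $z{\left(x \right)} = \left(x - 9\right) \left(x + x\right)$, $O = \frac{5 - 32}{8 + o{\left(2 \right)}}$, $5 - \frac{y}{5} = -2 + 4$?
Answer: $\frac{801491}{20700} \approx 38.719$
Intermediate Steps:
$y = 15$ ($y = 25 - 5 \left(-2 + 4\right) = 25 - 10 = 15$)
$o{\left(J \right)} = -15 + J$ ($o{\left(J \right)} = J - 15 = -15 + J$)
$O = \frac{27}{5}$ ($O = \frac{5 - 32}{8 + \left(-15 + 2\right)} = - \frac{27}{8 - 13} = - \frac{27}{-5} = \left(-27\right) \left(- \frac{1}{5}\right) = \frac{27}{5} \approx 5.4$)
$z{\left(x \right)} = 2 x \left(-9 + x\right)$ ($z{\left(x \right)} = \left(-9 + x\right) 2 x = 2 x \left(-9 + x\right)$)
$- \frac{798}{4968} - z{\left(O \right)} = - \frac{798}{4968} - 2 \cdot \frac{27}{5} \left(-9 + \frac{27}{5}\right) = \left(-798\right) \frac{1}{4968} - 2 \cdot \frac{27}{5} \left(- \frac{18}{5}\right) = - \frac{133}{828} - - \frac{972}{25} = - \frac{133}{828} + \frac{972}{25} = \frac{801491}{20700}$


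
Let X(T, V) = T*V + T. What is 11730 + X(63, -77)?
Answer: 6942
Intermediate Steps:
X(T, V) = T + T*V
11730 + X(63, -77) = 11730 + 63*(1 - 77) = 11730 + 63*(-76) = 11730 - 4788 = 6942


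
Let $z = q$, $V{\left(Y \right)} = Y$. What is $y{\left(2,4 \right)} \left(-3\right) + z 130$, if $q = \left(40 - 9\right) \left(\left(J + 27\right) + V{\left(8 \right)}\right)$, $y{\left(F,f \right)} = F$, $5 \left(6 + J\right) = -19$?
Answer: $101550$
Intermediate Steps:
$J = - \frac{49}{5}$ ($J = -6 + \frac{1}{5} \left(-19\right) = -6 - \frac{19}{5} = - \frac{49}{5} \approx -9.8$)
$q = \frac{3906}{5}$ ($q = \left(40 - 9\right) \left(\left(- \frac{49}{5} + 27\right) + 8\right) = 31 \left(\frac{86}{5} + 8\right) = 31 \cdot \frac{126}{5} = \frac{3906}{5} \approx 781.2$)
$z = \frac{3906}{5} \approx 781.2$
$y{\left(2,4 \right)} \left(-3\right) + z 130 = 2 \left(-3\right) + \frac{3906}{5} \cdot 130 = -6 + 101556 = 101550$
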